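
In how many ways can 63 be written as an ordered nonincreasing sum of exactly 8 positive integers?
p(63, 8 parts) = 50774

Partitions of n into exactly k parts are in bijection with partitions of n − k into at most k parts (subtract 1 from each part). So p(63, exactly 8) = p(55, parts ≤ 8). Computing via the recurrence p(m, j) = p(m, j−1) + p(m−j, j) gives 50774.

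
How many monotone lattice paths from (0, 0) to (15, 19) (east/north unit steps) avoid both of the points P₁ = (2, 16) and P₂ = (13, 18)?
Number of paths = 1237158417

Inclusion–exclusion. Total paths: C(34, 15) = 1855967520. Through P₁: C(18, 2)·C(16, 13) = 85680. Through P₂: C(31, 13)·C(3, 2) = 618759225. Since P₁ is strictly southwest of P₂, a monotone path through both must visit P₁ then P₂; paths through both = C(18, 2)·C(13, 11)·C(3, 2) = 35802. Avoid both = 1855967520 − 85680 − 618759225 + 35802 = 1237158417.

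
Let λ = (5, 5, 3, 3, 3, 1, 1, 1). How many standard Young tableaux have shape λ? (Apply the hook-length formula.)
# SYT of shape (5, 5, 3, 3, 3, 1, 1, 1) = 1039252500

Hook-length formula: f^λ = n! / Π hook(c), product over all cells c of the Young diagram. For λ = (5, 5, 3, 3, 3, 1, 1, 1), n = 22 boxes. Hook lengths by row (left-to-right, top-to-bottom): [12, 8, 7, 3, 2]; [11, 7, 6, 2, 1]; [8, 4, 3]; [7, 3, 2]; [6, 2, 1]; [3]; [2]; [1]. Product of hooks = 1081547292672. So f^λ = 22! / 1081547292672 = 1124000727777607680000 / 1081547292672 = 1039252500.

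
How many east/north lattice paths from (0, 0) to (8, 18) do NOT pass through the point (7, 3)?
Number of paths = 1560355

Total paths from (0, 0) to (8, 18): C(26, 8) = 1562275. Paths through (7, 3): (paths (0, 0) → (7, 3)) × (paths (7, 3) → (8, 18)) = C(10, 7) · C(16, 1) = 120 · 16 = 1920. Avoidance count = 1562275 − 1920 = 1560355.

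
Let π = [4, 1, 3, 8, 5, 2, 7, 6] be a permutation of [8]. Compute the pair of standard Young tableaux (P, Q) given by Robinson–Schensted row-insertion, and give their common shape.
P = [1, 2, 5, 6] / [3, 7] / [4, 8];  Q = [1, 3, 4, 7] / [2, 5] / [6, 8];  common shape = (4, 2, 2)

Row-insert the values π_1, π_2, … into P one at a time, bumping the leftmost entry strictly greater than the inserted value down to the next row. The recording tableau Q records, in position (i, j), the step at which that cell was added to P.
  Insert 4 (step 1): P = [4];  Q = [1]
  Insert 1 (step 2): P = [1] / [4];  Q = [1] / [2]
  Insert 3 (step 3): P = [1, 3] / [4];  Q = [1, 3] / [2]
  Insert 8 (step 4): P = [1, 3, 8] / [4];  Q = [1, 3, 4] / [2]
  Insert 5 (step 5): P = [1, 3, 5] / [4, 8];  Q = [1, 3, 4] / [2, 5]
  Insert 2 (step 6): P = [1, 2, 5] / [3, 8] / [4];  Q = [1, 3, 4] / [2, 5] / [6]
  Insert 7 (step 7): P = [1, 2, 5, 7] / [3, 8] / [4];  Q = [1, 3, 4, 7] / [2, 5] / [6]
  Insert 6 (step 8): P = [1, 2, 5, 6] / [3, 7] / [4, 8];  Q = [1, 3, 4, 7] / [2, 5] / [6, 8]
Final shape: (4, 2, 2).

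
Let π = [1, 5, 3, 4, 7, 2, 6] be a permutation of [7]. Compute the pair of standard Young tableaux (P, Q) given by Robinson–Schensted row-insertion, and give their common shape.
P = [1, 2, 4, 6] / [3, 7] / [5];  Q = [1, 2, 4, 5] / [3, 7] / [6];  common shape = (4, 2, 1)

Row-insert the values π_1, π_2, … into P one at a time, bumping the leftmost entry strictly greater than the inserted value down to the next row. The recording tableau Q records, in position (i, j), the step at which that cell was added to P.
  Insert 1 (step 1): P = [1];  Q = [1]
  Insert 5 (step 2): P = [1, 5];  Q = [1, 2]
  Insert 3 (step 3): P = [1, 3] / [5];  Q = [1, 2] / [3]
  Insert 4 (step 4): P = [1, 3, 4] / [5];  Q = [1, 2, 4] / [3]
  Insert 7 (step 5): P = [1, 3, 4, 7] / [5];  Q = [1, 2, 4, 5] / [3]
  Insert 2 (step 6): P = [1, 2, 4, 7] / [3] / [5];  Q = [1, 2, 4, 5] / [3] / [6]
  Insert 6 (step 7): P = [1, 2, 4, 6] / [3, 7] / [5];  Q = [1, 2, 4, 5] / [3, 7] / [6]
Final shape: (4, 2, 1).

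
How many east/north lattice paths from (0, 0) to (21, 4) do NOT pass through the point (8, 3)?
Number of paths = 10340

Total paths from (0, 0) to (21, 4): C(25, 21) = 12650. Paths through (8, 3): (paths (0, 0) → (8, 3)) × (paths (8, 3) → (21, 4)) = C(11, 8) · C(14, 13) = 165 · 14 = 2310. Avoidance count = 12650 − 2310 = 10340.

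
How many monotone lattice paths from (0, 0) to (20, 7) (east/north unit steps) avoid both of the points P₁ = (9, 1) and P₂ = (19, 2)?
Number of paths = 763670

Inclusion–exclusion. Total paths: C(27, 20) = 888030. Through P₁: C(10, 9)·C(17, 11) = 123760. Through P₂: C(21, 19)·C(6, 1) = 1260. Since P₁ is strictly southwest of P₂, a monotone path through both must visit P₁ then P₂; paths through both = C(10, 9)·C(11, 10)·C(6, 1) = 660. Avoid both = 888030 − 123760 − 1260 + 660 = 763670.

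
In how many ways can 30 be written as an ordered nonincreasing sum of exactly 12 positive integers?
p(30, 12 parts) = 366

Partitions of n into exactly k parts are in bijection with partitions of n − k into at most k parts (subtract 1 from each part). So p(30, exactly 12) = p(18, parts ≤ 12). Computing via the recurrence p(m, j) = p(m, j−1) + p(m−j, j) gives 366.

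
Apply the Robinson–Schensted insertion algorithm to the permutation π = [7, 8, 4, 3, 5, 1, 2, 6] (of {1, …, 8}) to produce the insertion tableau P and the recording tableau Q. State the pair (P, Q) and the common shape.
P = [1, 2, 6] / [3, 5] / [4, 8] / [7];  Q = [1, 2, 8] / [3, 5] / [4, 7] / [6];  common shape = (3, 2, 2, 1)

Row-insert the values π_1, π_2, … into P one at a time, bumping the leftmost entry strictly greater than the inserted value down to the next row. The recording tableau Q records, in position (i, j), the step at which that cell was added to P.
  Insert 7 (step 1): P = [7];  Q = [1]
  Insert 8 (step 2): P = [7, 8];  Q = [1, 2]
  Insert 4 (step 3): P = [4, 8] / [7];  Q = [1, 2] / [3]
  Insert 3 (step 4): P = [3, 8] / [4] / [7];  Q = [1, 2] / [3] / [4]
  Insert 5 (step 5): P = [3, 5] / [4, 8] / [7];  Q = [1, 2] / [3, 5] / [4]
  Insert 1 (step 6): P = [1, 5] / [3, 8] / [4] / [7];  Q = [1, 2] / [3, 5] / [4] / [6]
  Insert 2 (step 7): P = [1, 2] / [3, 5] / [4, 8] / [7];  Q = [1, 2] / [3, 5] / [4, 7] / [6]
  Insert 6 (step 8): P = [1, 2, 6] / [3, 5] / [4, 8] / [7];  Q = [1, 2, 8] / [3, 5] / [4, 7] / [6]
Final shape: (3, 2, 2, 1).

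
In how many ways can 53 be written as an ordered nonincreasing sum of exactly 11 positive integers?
p(53, 11 parts) = 27169

Partitions of n into exactly k parts are in bijection with partitions of n − k into at most k parts (subtract 1 from each part). So p(53, exactly 11) = p(42, parts ≤ 11). Computing via the recurrence p(m, j) = p(m, j−1) + p(m−j, j) gives 27169.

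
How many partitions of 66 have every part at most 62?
p(66, parts ≤ 62) = 2323513

Use the recurrence p(n, m) = p(n, m−1) + p(n−m, m): either the largest part is < m (count p(n, m−1)) or the largest part is exactly m (remove one copy of m, count p(n−m, m)). With p(0, ·) = 1 this gives p(66, parts ≤ 62) = 2323513. (By conjugating Young diagrams, this also counts partitions of 66 into at most 62 parts.)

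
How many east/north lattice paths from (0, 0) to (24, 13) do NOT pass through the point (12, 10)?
Number of paths = 3268243370

Total paths from (0, 0) to (24, 13): C(37, 24) = 3562467300. Paths through (12, 10): (paths (0, 0) → (12, 10)) × (paths (12, 10) → (24, 13)) = C(22, 12) · C(15, 12) = 646646 · 455 = 294223930. Avoidance count = 3562467300 − 294223930 = 3268243370.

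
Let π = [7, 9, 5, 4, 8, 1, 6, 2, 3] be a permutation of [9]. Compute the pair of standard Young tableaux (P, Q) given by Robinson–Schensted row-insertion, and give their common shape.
P = [1, 2, 3] / [4, 6] / [5, 8] / [7, 9];  Q = [1, 2, 9] / [3, 5] / [4, 7] / [6, 8];  common shape = (3, 2, 2, 2)

Row-insert the values π_1, π_2, … into P one at a time, bumping the leftmost entry strictly greater than the inserted value down to the next row. The recording tableau Q records, in position (i, j), the step at which that cell was added to P.
  Insert 7 (step 1): P = [7];  Q = [1]
  Insert 9 (step 2): P = [7, 9];  Q = [1, 2]
  Insert 5 (step 3): P = [5, 9] / [7];  Q = [1, 2] / [3]
  Insert 4 (step 4): P = [4, 9] / [5] / [7];  Q = [1, 2] / [3] / [4]
  Insert 8 (step 5): P = [4, 8] / [5, 9] / [7];  Q = [1, 2] / [3, 5] / [4]
  Insert 1 (step 6): P = [1, 8] / [4, 9] / [5] / [7];  Q = [1, 2] / [3, 5] / [4] / [6]
  Insert 6 (step 7): P = [1, 6] / [4, 8] / [5, 9] / [7];  Q = [1, 2] / [3, 5] / [4, 7] / [6]
  Insert 2 (step 8): P = [1, 2] / [4, 6] / [5, 8] / [7, 9];  Q = [1, 2] / [3, 5] / [4, 7] / [6, 8]
  Insert 3 (step 9): P = [1, 2, 3] / [4, 6] / [5, 8] / [7, 9];  Q = [1, 2, 9] / [3, 5] / [4, 7] / [6, 8]
Final shape: (3, 2, 2, 2).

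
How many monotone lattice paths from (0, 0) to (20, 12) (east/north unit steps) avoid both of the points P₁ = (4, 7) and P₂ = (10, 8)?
Number of paths = 177588222

Inclusion–exclusion. Total paths: C(32, 20) = 225792840. Through P₁: C(11, 4)·C(21, 16) = 6715170. Through P₂: C(18, 10)·C(14, 10) = 43801758. Since P₁ is strictly southwest of P₂, a monotone path through both must visit P₁ then P₂; paths through both = C(11, 4)·C(7, 6)·C(14, 10) = 2312310. Avoid both = 225792840 − 6715170 − 43801758 + 2312310 = 177588222.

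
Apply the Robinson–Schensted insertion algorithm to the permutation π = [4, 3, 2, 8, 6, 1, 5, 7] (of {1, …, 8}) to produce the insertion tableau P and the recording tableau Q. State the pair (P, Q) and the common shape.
P = [1, 5, 7] / [2, 6] / [3, 8] / [4];  Q = [1, 4, 8] / [2, 5] / [3, 7] / [6];  common shape = (3, 2, 2, 1)

Row-insert the values π_1, π_2, … into P one at a time, bumping the leftmost entry strictly greater than the inserted value down to the next row. The recording tableau Q records, in position (i, j), the step at which that cell was added to P.
  Insert 4 (step 1): P = [4];  Q = [1]
  Insert 3 (step 2): P = [3] / [4];  Q = [1] / [2]
  Insert 2 (step 3): P = [2] / [3] / [4];  Q = [1] / [2] / [3]
  Insert 8 (step 4): P = [2, 8] / [3] / [4];  Q = [1, 4] / [2] / [3]
  Insert 6 (step 5): P = [2, 6] / [3, 8] / [4];  Q = [1, 4] / [2, 5] / [3]
  Insert 1 (step 6): P = [1, 6] / [2, 8] / [3] / [4];  Q = [1, 4] / [2, 5] / [3] / [6]
  Insert 5 (step 7): P = [1, 5] / [2, 6] / [3, 8] / [4];  Q = [1, 4] / [2, 5] / [3, 7] / [6]
  Insert 7 (step 8): P = [1, 5, 7] / [2, 6] / [3, 8] / [4];  Q = [1, 4, 8] / [2, 5] / [3, 7] / [6]
Final shape: (3, 2, 2, 1).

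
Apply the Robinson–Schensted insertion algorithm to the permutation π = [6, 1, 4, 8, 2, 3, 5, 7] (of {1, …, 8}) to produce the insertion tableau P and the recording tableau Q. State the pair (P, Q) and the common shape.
P = [1, 2, 3, 5, 7] / [4, 8] / [6];  Q = [1, 3, 4, 7, 8] / [2, 6] / [5];  common shape = (5, 2, 1)

Row-insert the values π_1, π_2, … into P one at a time, bumping the leftmost entry strictly greater than the inserted value down to the next row. The recording tableau Q records, in position (i, j), the step at which that cell was added to P.
  Insert 6 (step 1): P = [6];  Q = [1]
  Insert 1 (step 2): P = [1] / [6];  Q = [1] / [2]
  Insert 4 (step 3): P = [1, 4] / [6];  Q = [1, 3] / [2]
  Insert 8 (step 4): P = [1, 4, 8] / [6];  Q = [1, 3, 4] / [2]
  Insert 2 (step 5): P = [1, 2, 8] / [4] / [6];  Q = [1, 3, 4] / [2] / [5]
  Insert 3 (step 6): P = [1, 2, 3] / [4, 8] / [6];  Q = [1, 3, 4] / [2, 6] / [5]
  Insert 5 (step 7): P = [1, 2, 3, 5] / [4, 8] / [6];  Q = [1, 3, 4, 7] / [2, 6] / [5]
  Insert 7 (step 8): P = [1, 2, 3, 5, 7] / [4, 8] / [6];  Q = [1, 3, 4, 7, 8] / [2, 6] / [5]
Final shape: (5, 2, 1).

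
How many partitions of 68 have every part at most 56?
p(68, parts ≤ 56) = 3087540

Use the recurrence p(n, m) = p(n, m−1) + p(n−m, m): either the largest part is < m (count p(n, m−1)) or the largest part is exactly m (remove one copy of m, count p(n−m, m)). With p(0, ·) = 1 this gives p(68, parts ≤ 56) = 3087540. (By conjugating Young diagrams, this also counts partitions of 68 into at most 56 parts.)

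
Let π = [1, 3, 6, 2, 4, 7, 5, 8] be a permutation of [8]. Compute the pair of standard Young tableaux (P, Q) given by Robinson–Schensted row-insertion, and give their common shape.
P = [1, 2, 4, 5, 8] / [3, 6, 7];  Q = [1, 2, 3, 6, 8] / [4, 5, 7];  common shape = (5, 3)

Row-insert the values π_1, π_2, … into P one at a time, bumping the leftmost entry strictly greater than the inserted value down to the next row. The recording tableau Q records, in position (i, j), the step at which that cell was added to P.
  Insert 1 (step 1): P = [1];  Q = [1]
  Insert 3 (step 2): P = [1, 3];  Q = [1, 2]
  Insert 6 (step 3): P = [1, 3, 6];  Q = [1, 2, 3]
  Insert 2 (step 4): P = [1, 2, 6] / [3];  Q = [1, 2, 3] / [4]
  Insert 4 (step 5): P = [1, 2, 4] / [3, 6];  Q = [1, 2, 3] / [4, 5]
  Insert 7 (step 6): P = [1, 2, 4, 7] / [3, 6];  Q = [1, 2, 3, 6] / [4, 5]
  Insert 5 (step 7): P = [1, 2, 4, 5] / [3, 6, 7];  Q = [1, 2, 3, 6] / [4, 5, 7]
  Insert 8 (step 8): P = [1, 2, 4, 5, 8] / [3, 6, 7];  Q = [1, 2, 3, 6, 8] / [4, 5, 7]
Final shape: (5, 3).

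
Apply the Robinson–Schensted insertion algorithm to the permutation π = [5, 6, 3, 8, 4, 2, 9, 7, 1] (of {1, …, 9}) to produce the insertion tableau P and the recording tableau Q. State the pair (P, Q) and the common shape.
P = [1, 4, 7, 9] / [2, 6, 8] / [3] / [5];  Q = [1, 2, 4, 7] / [3, 5, 8] / [6] / [9];  common shape = (4, 3, 1, 1)

Row-insert the values π_1, π_2, … into P one at a time, bumping the leftmost entry strictly greater than the inserted value down to the next row. The recording tableau Q records, in position (i, j), the step at which that cell was added to P.
  Insert 5 (step 1): P = [5];  Q = [1]
  Insert 6 (step 2): P = [5, 6];  Q = [1, 2]
  Insert 3 (step 3): P = [3, 6] / [5];  Q = [1, 2] / [3]
  Insert 8 (step 4): P = [3, 6, 8] / [5];  Q = [1, 2, 4] / [3]
  Insert 4 (step 5): P = [3, 4, 8] / [5, 6];  Q = [1, 2, 4] / [3, 5]
  Insert 2 (step 6): P = [2, 4, 8] / [3, 6] / [5];  Q = [1, 2, 4] / [3, 5] / [6]
  Insert 9 (step 7): P = [2, 4, 8, 9] / [3, 6] / [5];  Q = [1, 2, 4, 7] / [3, 5] / [6]
  Insert 7 (step 8): P = [2, 4, 7, 9] / [3, 6, 8] / [5];  Q = [1, 2, 4, 7] / [3, 5, 8] / [6]
  Insert 1 (step 9): P = [1, 4, 7, 9] / [2, 6, 8] / [3] / [5];  Q = [1, 2, 4, 7] / [3, 5, 8] / [6] / [9]
Final shape: (4, 3, 1, 1).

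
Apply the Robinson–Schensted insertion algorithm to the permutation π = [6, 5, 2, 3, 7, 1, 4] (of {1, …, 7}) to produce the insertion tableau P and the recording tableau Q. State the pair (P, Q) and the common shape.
P = [1, 3, 4] / [2, 7] / [5] / [6];  Q = [1, 4, 5] / [2, 7] / [3] / [6];  common shape = (3, 2, 1, 1)

Row-insert the values π_1, π_2, … into P one at a time, bumping the leftmost entry strictly greater than the inserted value down to the next row. The recording tableau Q records, in position (i, j), the step at which that cell was added to P.
  Insert 6 (step 1): P = [6];  Q = [1]
  Insert 5 (step 2): P = [5] / [6];  Q = [1] / [2]
  Insert 2 (step 3): P = [2] / [5] / [6];  Q = [1] / [2] / [3]
  Insert 3 (step 4): P = [2, 3] / [5] / [6];  Q = [1, 4] / [2] / [3]
  Insert 7 (step 5): P = [2, 3, 7] / [5] / [6];  Q = [1, 4, 5] / [2] / [3]
  Insert 1 (step 6): P = [1, 3, 7] / [2] / [5] / [6];  Q = [1, 4, 5] / [2] / [3] / [6]
  Insert 4 (step 7): P = [1, 3, 4] / [2, 7] / [5] / [6];  Q = [1, 4, 5] / [2, 7] / [3] / [6]
Final shape: (3, 2, 1, 1).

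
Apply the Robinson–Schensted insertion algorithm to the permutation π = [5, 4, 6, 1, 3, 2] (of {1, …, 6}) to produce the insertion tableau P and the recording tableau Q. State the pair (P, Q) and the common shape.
P = [1, 2] / [3, 6] / [4] / [5];  Q = [1, 3] / [2, 5] / [4] / [6];  common shape = (2, 2, 1, 1)

Row-insert the values π_1, π_2, … into P one at a time, bumping the leftmost entry strictly greater than the inserted value down to the next row. The recording tableau Q records, in position (i, j), the step at which that cell was added to P.
  Insert 5 (step 1): P = [5];  Q = [1]
  Insert 4 (step 2): P = [4] / [5];  Q = [1] / [2]
  Insert 6 (step 3): P = [4, 6] / [5];  Q = [1, 3] / [2]
  Insert 1 (step 4): P = [1, 6] / [4] / [5];  Q = [1, 3] / [2] / [4]
  Insert 3 (step 5): P = [1, 3] / [4, 6] / [5];  Q = [1, 3] / [2, 5] / [4]
  Insert 2 (step 6): P = [1, 2] / [3, 6] / [4] / [5];  Q = [1, 3] / [2, 5] / [4] / [6]
Final shape: (2, 2, 1, 1).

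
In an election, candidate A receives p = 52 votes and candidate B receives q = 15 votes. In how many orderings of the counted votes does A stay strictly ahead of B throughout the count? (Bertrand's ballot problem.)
Strict-lead orderings = 190953626306256

Total orderings of the 67 votes with 52 for A: C(67, 52) = 345780890878896. By the Bertrand ballot formula (Cycle Lemma / reflection principle), the number of orderings in which A is strictly ahead of B throughout is (p − q)/(p + q) · C(p + q, p) = (52 − 15)/(52 + 15) · 345780890878896 = 190953626306256.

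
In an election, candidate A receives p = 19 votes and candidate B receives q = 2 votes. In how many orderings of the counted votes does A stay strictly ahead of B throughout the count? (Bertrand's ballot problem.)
Strict-lead orderings = 170

Total orderings of the 21 votes with 19 for A: C(21, 19) = 210. By the Bertrand ballot formula (Cycle Lemma / reflection principle), the number of orderings in which A is strictly ahead of B throughout is (p − q)/(p + q) · C(p + q, p) = (19 − 2)/(19 + 2) · 210 = 170.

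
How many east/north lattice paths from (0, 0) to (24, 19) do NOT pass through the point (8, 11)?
Number of paths = 744884062728

Total paths from (0, 0) to (24, 19): C(43, 24) = 800472431850. Paths through (8, 11): (paths (0, 0) → (8, 11)) × (paths (8, 11) → (24, 19)) = C(19, 8) · C(24, 16) = 75582 · 735471 = 55588369122. Avoidance count = 800472431850 − 55588369122 = 744884062728.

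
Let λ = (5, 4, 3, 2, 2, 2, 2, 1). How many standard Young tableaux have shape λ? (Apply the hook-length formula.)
# SYT of shape (5, 4, 3, 2, 2, 2, 2, 1) = 285170886

Hook-length formula: f^λ = n! / Π hook(c), product over all cells c of the Young diagram. For λ = (5, 4, 3, 2, 2, 2, 2, 1), n = 21 boxes. Hook lengths by row (left-to-right, top-to-bottom): [12, 10, 5, 3, 1]; [10, 8, 3, 1]; [8, 6, 1]; [6, 4]; [5, 3]; [4, 2]; [3, 1]; [1]. Product of hooks = 179159040000. So f^λ = 21! / 179159040000 = 51090942171709440000 / 179159040000 = 285170886.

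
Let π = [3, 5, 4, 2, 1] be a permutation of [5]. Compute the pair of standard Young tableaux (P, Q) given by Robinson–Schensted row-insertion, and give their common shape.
P = [1, 4] / [2] / [3] / [5];  Q = [1, 2] / [3] / [4] / [5];  common shape = (2, 1, 1, 1)

Row-insert the values π_1, π_2, … into P one at a time, bumping the leftmost entry strictly greater than the inserted value down to the next row. The recording tableau Q records, in position (i, j), the step at which that cell was added to P.
  Insert 3 (step 1): P = [3];  Q = [1]
  Insert 5 (step 2): P = [3, 5];  Q = [1, 2]
  Insert 4 (step 3): P = [3, 4] / [5];  Q = [1, 2] / [3]
  Insert 2 (step 4): P = [2, 4] / [3] / [5];  Q = [1, 2] / [3] / [4]
  Insert 1 (step 5): P = [1, 4] / [2] / [3] / [5];  Q = [1, 2] / [3] / [4] / [5]
Final shape: (2, 1, 1, 1).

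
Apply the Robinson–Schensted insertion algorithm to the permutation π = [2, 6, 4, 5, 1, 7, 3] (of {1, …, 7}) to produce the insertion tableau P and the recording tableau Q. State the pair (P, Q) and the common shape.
P = [1, 3, 5, 7] / [2, 4] / [6];  Q = [1, 2, 4, 6] / [3, 7] / [5];  common shape = (4, 2, 1)

Row-insert the values π_1, π_2, … into P one at a time, bumping the leftmost entry strictly greater than the inserted value down to the next row. The recording tableau Q records, in position (i, j), the step at which that cell was added to P.
  Insert 2 (step 1): P = [2];  Q = [1]
  Insert 6 (step 2): P = [2, 6];  Q = [1, 2]
  Insert 4 (step 3): P = [2, 4] / [6];  Q = [1, 2] / [3]
  Insert 5 (step 4): P = [2, 4, 5] / [6];  Q = [1, 2, 4] / [3]
  Insert 1 (step 5): P = [1, 4, 5] / [2] / [6];  Q = [1, 2, 4] / [3] / [5]
  Insert 7 (step 6): P = [1, 4, 5, 7] / [2] / [6];  Q = [1, 2, 4, 6] / [3] / [5]
  Insert 3 (step 7): P = [1, 3, 5, 7] / [2, 4] / [6];  Q = [1, 2, 4, 6] / [3, 7] / [5]
Final shape: (4, 2, 1).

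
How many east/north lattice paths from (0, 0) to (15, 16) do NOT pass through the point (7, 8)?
Number of paths = 217721745

Total paths from (0, 0) to (15, 16): C(31, 15) = 300540195. Paths through (7, 8): (paths (0, 0) → (7, 8)) × (paths (7, 8) → (15, 16)) = C(15, 7) · C(16, 8) = 6435 · 12870 = 82818450. Avoidance count = 300540195 − 82818450 = 217721745.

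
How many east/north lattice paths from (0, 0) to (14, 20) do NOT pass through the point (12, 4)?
Number of paths = 1391697180

Total paths from (0, 0) to (14, 20): C(34, 14) = 1391975640. Paths through (12, 4): (paths (0, 0) → (12, 4)) × (paths (12, 4) → (14, 20)) = C(16, 12) · C(18, 2) = 1820 · 153 = 278460. Avoidance count = 1391975640 − 278460 = 1391697180.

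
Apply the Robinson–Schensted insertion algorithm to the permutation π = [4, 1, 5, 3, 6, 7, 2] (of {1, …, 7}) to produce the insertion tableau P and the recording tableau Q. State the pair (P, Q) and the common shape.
P = [1, 2, 6, 7] / [3, 5] / [4];  Q = [1, 3, 5, 6] / [2, 4] / [7];  common shape = (4, 2, 1)

Row-insert the values π_1, π_2, … into P one at a time, bumping the leftmost entry strictly greater than the inserted value down to the next row. The recording tableau Q records, in position (i, j), the step at which that cell was added to P.
  Insert 4 (step 1): P = [4];  Q = [1]
  Insert 1 (step 2): P = [1] / [4];  Q = [1] / [2]
  Insert 5 (step 3): P = [1, 5] / [4];  Q = [1, 3] / [2]
  Insert 3 (step 4): P = [1, 3] / [4, 5];  Q = [1, 3] / [2, 4]
  Insert 6 (step 5): P = [1, 3, 6] / [4, 5];  Q = [1, 3, 5] / [2, 4]
  Insert 7 (step 6): P = [1, 3, 6, 7] / [4, 5];  Q = [1, 3, 5, 6] / [2, 4]
  Insert 2 (step 7): P = [1, 2, 6, 7] / [3, 5] / [4];  Q = [1, 3, 5, 6] / [2, 4] / [7]
Final shape: (4, 2, 1).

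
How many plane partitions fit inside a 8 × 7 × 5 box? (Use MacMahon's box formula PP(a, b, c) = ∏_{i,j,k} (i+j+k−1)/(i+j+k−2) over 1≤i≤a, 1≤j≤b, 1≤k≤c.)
PP(8, 7, 5) = 201299981193168

Evaluate the triple product over i = 1..8, j = 1..7, k = 1..5. The factors are (2/1) · (3/2) · (4/3) · (5/4) · (6/5) · (3/2) · (4/3) · (5/4) · … (280 factors total). The numerators and denominators telescope so the product is an integer; carrying out the multiplication exactly gives PP(8, 7, 5) = 201299981193168.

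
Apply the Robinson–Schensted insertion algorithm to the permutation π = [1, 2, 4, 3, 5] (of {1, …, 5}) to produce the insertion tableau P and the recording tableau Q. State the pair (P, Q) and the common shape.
P = [1, 2, 3, 5] / [4];  Q = [1, 2, 3, 5] / [4];  common shape = (4, 1)

Row-insert the values π_1, π_2, … into P one at a time, bumping the leftmost entry strictly greater than the inserted value down to the next row. The recording tableau Q records, in position (i, j), the step at which that cell was added to P.
  Insert 1 (step 1): P = [1];  Q = [1]
  Insert 2 (step 2): P = [1, 2];  Q = [1, 2]
  Insert 4 (step 3): P = [1, 2, 4];  Q = [1, 2, 3]
  Insert 3 (step 4): P = [1, 2, 3] / [4];  Q = [1, 2, 3] / [4]
  Insert 5 (step 5): P = [1, 2, 3, 5] / [4];  Q = [1, 2, 3, 5] / [4]
Final shape: (4, 1).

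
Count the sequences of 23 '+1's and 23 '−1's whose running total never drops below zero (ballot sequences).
C_23 = 343059613650

These ballot sequences are counted by the Catalan number C_n = (1/(n + 1)) · C(2n, n). For n = 23: C_23 = (1/24) · C(46, 23) = 8233430727600/24 = 343059613650.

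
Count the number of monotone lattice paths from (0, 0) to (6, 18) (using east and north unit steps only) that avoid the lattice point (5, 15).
Number of paths = 72580

Total paths from (0, 0) to (6, 18): C(24, 6) = 134596. Paths through (5, 15): (paths (0, 0) → (5, 15)) × (paths (5, 15) → (6, 18)) = C(20, 5) · C(4, 1) = 15504 · 4 = 62016. Avoidance count = 134596 − 62016 = 72580.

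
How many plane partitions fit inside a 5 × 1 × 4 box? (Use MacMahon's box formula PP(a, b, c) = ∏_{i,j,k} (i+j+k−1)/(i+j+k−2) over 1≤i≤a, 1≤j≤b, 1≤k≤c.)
PP(5, 1, 4) = 126

Evaluate the triple product over i = 1..5, j = 1..1, k = 1..4. The factors are (2/1) · (3/2) · (4/3) · (5/4) · (3/2) · (4/3) · (5/4) · (6/5) · … (20 factors total). The numerators and denominators telescope so the product is an integer; carrying out the multiplication exactly gives PP(5, 1, 4) = 126.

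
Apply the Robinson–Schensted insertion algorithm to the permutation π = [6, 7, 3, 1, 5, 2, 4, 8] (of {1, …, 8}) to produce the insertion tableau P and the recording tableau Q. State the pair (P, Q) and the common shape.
P = [1, 2, 4, 8] / [3, 5] / [6, 7];  Q = [1, 2, 7, 8] / [3, 5] / [4, 6];  common shape = (4, 2, 2)

Row-insert the values π_1, π_2, … into P one at a time, bumping the leftmost entry strictly greater than the inserted value down to the next row. The recording tableau Q records, in position (i, j), the step at which that cell was added to P.
  Insert 6 (step 1): P = [6];  Q = [1]
  Insert 7 (step 2): P = [6, 7];  Q = [1, 2]
  Insert 3 (step 3): P = [3, 7] / [6];  Q = [1, 2] / [3]
  Insert 1 (step 4): P = [1, 7] / [3] / [6];  Q = [1, 2] / [3] / [4]
  Insert 5 (step 5): P = [1, 5] / [3, 7] / [6];  Q = [1, 2] / [3, 5] / [4]
  Insert 2 (step 6): P = [1, 2] / [3, 5] / [6, 7];  Q = [1, 2] / [3, 5] / [4, 6]
  Insert 4 (step 7): P = [1, 2, 4] / [3, 5] / [6, 7];  Q = [1, 2, 7] / [3, 5] / [4, 6]
  Insert 8 (step 8): P = [1, 2, 4, 8] / [3, 5] / [6, 7];  Q = [1, 2, 7, 8] / [3, 5] / [4, 6]
Final shape: (4, 2, 2).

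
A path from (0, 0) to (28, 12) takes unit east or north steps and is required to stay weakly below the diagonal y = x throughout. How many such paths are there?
Number of paths = 3275052040

By the reflection principle (André's argument), the number of monotone paths to (28, 12) with n ≤ m that never go above y = x is C(40, 28) − C(40, 29) = 5586853480 − 2311801440 = 3275052040.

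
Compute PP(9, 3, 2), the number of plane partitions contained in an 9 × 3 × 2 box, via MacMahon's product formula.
PP(9, 3, 2) = 15730

Evaluate the triple product over i = 1..9, j = 1..3, k = 1..2. The factors are (2/1) · (3/2) · (3/2) · (4/3) · (4/3) · (5/4) · (3/2) · (4/3) · … (54 factors total). The numerators and denominators telescope so the product is an integer; carrying out the multiplication exactly gives PP(9, 3, 2) = 15730.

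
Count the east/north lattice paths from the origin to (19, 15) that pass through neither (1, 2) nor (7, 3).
Number of paths = 969496851

Inclusion–exclusion. Total paths: C(34, 19) = 1855967520. Through P₁: C(3, 1)·C(31, 18) = 618759225. Through P₂: C(10, 7)·C(24, 12) = 324498720. Since P₁ is strictly southwest of P₂, a monotone path through both must visit P₁ then P₂; paths through both = C(3, 1)·C(7, 6)·C(24, 12) = 56787276. Avoid both = 1855967520 − 618759225 − 324498720 + 56787276 = 969496851.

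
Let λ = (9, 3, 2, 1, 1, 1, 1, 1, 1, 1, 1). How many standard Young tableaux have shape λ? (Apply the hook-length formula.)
# SYT of shape (9, 3, 2, 1, 1, 1, 1, 1, 1, 1, 1) = 70756686

Hook-length formula: f^λ = n! / Π hook(c), product over all cells c of the Young diagram. For λ = (9, 3, 2, 1, 1, 1, 1, 1, 1, 1, 1), n = 22 boxes. Hook lengths by row (left-to-right, top-to-bottom): [19, 10, 8, 6, 5, 4, 3, 2, 1]; [12, 3, 1]; [10, 1]; [8]; [7]; [6]; [5]; [4]; [3]; [2]; [1]. Product of hooks = 15885434880000. So f^λ = 22! / 15885434880000 = 1124000727777607680000 / 15885434880000 = 70756686.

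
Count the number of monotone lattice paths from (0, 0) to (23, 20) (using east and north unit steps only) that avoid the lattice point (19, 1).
Number of paths = 960566741120

Total paths from (0, 0) to (23, 20): C(43, 23) = 960566918220. Paths through (19, 1): (paths (0, 0) → (19, 1)) × (paths (19, 1) → (23, 20)) = C(20, 19) · C(23, 4) = 20 · 8855 = 177100. Avoidance count = 960566918220 − 177100 = 960566741120.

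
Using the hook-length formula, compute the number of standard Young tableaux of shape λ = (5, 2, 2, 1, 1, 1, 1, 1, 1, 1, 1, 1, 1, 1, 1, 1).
# SYT of shape (5, 2, 2, 1, 1, 1, 1, 1, 1, 1, 1, 1, 1, 1, 1, 1) = 522291

Hook-length formula: f^λ = n! / Π hook(c), product over all cells c of the Young diagram. For λ = (5, 2, 2, 1, 1, 1, 1, 1, 1, 1, 1, 1, 1, 1, 1, 1), n = 22 boxes. Hook lengths by row (left-to-right, top-to-bottom): [20, 6, 3, 2, 1]; [16, 2]; [15, 1]; [13]; [12]; [11]; [10]; [9]; [8]; [7]; [6]; [5]; [4]; [3]; [2]; [1]. Product of hooks = 2152058388480000. So f^λ = 22! / 2152058388480000 = 1124000727777607680000 / 2152058388480000 = 522291.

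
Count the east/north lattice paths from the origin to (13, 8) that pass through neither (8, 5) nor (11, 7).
Number of paths = 74556

Inclusion–exclusion. Total paths: C(21, 13) = 203490. Through P₁: C(13, 8)·C(8, 5) = 72072. Through P₂: C(18, 11)·C(3, 2) = 95472. Since P₁ is strictly southwest of P₂, a monotone path through both must visit P₁ then P₂; paths through both = C(13, 8)·C(5, 3)·C(3, 2) = 38610. Avoid both = 203490 − 72072 − 95472 + 38610 = 74556.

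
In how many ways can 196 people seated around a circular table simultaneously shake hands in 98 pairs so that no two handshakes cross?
C_98 = 57743358069601357782187700608042856334020731624756611000

These noncrossing handshakes are counted by the Catalan number C_n = (1/(n + 1)) · C(2n, n). For n = 98: C_98 = (1/99) · C(196, 98) = 5716592448890534420436582360196242777068052430850904489000/99 = 57743358069601357782187700608042856334020731624756611000.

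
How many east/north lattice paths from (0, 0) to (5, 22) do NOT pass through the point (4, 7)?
Number of paths = 75450

Total paths from (0, 0) to (5, 22): C(27, 5) = 80730. Paths through (4, 7): (paths (0, 0) → (4, 7)) × (paths (4, 7) → (5, 22)) = C(11, 4) · C(16, 1) = 330 · 16 = 5280. Avoidance count = 80730 − 5280 = 75450.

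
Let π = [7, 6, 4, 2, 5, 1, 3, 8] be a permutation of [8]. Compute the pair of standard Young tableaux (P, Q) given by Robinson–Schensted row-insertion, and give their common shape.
P = [1, 3, 8] / [2, 5] / [4] / [6] / [7];  Q = [1, 5, 8] / [2, 7] / [3] / [4] / [6];  common shape = (3, 2, 1, 1, 1)

Row-insert the values π_1, π_2, … into P one at a time, bumping the leftmost entry strictly greater than the inserted value down to the next row. The recording tableau Q records, in position (i, j), the step at which that cell was added to P.
  Insert 7 (step 1): P = [7];  Q = [1]
  Insert 6 (step 2): P = [6] / [7];  Q = [1] / [2]
  Insert 4 (step 3): P = [4] / [6] / [7];  Q = [1] / [2] / [3]
  Insert 2 (step 4): P = [2] / [4] / [6] / [7];  Q = [1] / [2] / [3] / [4]
  Insert 5 (step 5): P = [2, 5] / [4] / [6] / [7];  Q = [1, 5] / [2] / [3] / [4]
  Insert 1 (step 6): P = [1, 5] / [2] / [4] / [6] / [7];  Q = [1, 5] / [2] / [3] / [4] / [6]
  Insert 3 (step 7): P = [1, 3] / [2, 5] / [4] / [6] / [7];  Q = [1, 5] / [2, 7] / [3] / [4] / [6]
  Insert 8 (step 8): P = [1, 3, 8] / [2, 5] / [4] / [6] / [7];  Q = [1, 5, 8] / [2, 7] / [3] / [4] / [6]
Final shape: (3, 2, 1, 1, 1).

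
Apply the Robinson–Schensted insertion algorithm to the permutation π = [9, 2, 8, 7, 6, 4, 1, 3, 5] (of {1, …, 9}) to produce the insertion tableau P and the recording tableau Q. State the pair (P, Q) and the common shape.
P = [1, 3, 5] / [2, 4] / [6] / [7] / [8] / [9];  Q = [1, 3, 9] / [2, 8] / [4] / [5] / [6] / [7];  common shape = (3, 2, 1, 1, 1, 1)

Row-insert the values π_1, π_2, … into P one at a time, bumping the leftmost entry strictly greater than the inserted value down to the next row. The recording tableau Q records, in position (i, j), the step at which that cell was added to P.
  Insert 9 (step 1): P = [9];  Q = [1]
  Insert 2 (step 2): P = [2] / [9];  Q = [1] / [2]
  Insert 8 (step 3): P = [2, 8] / [9];  Q = [1, 3] / [2]
  Insert 7 (step 4): P = [2, 7] / [8] / [9];  Q = [1, 3] / [2] / [4]
  Insert 6 (step 5): P = [2, 6] / [7] / [8] / [9];  Q = [1, 3] / [2] / [4] / [5]
  Insert 4 (step 6): P = [2, 4] / [6] / [7] / [8] / [9];  Q = [1, 3] / [2] / [4] / [5] / [6]
  Insert 1 (step 7): P = [1, 4] / [2] / [6] / [7] / [8] / [9];  Q = [1, 3] / [2] / [4] / [5] / [6] / [7]
  Insert 3 (step 8): P = [1, 3] / [2, 4] / [6] / [7] / [8] / [9];  Q = [1, 3] / [2, 8] / [4] / [5] / [6] / [7]
  Insert 5 (step 9): P = [1, 3, 5] / [2, 4] / [6] / [7] / [8] / [9];  Q = [1, 3, 9] / [2, 8] / [4] / [5] / [6] / [7]
Final shape: (3, 2, 1, 1, 1, 1).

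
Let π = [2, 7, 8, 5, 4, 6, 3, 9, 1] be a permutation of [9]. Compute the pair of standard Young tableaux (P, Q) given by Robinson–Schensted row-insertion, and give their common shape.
P = [1, 3, 6, 9] / [2, 8] / [4] / [5] / [7];  Q = [1, 2, 3, 8] / [4, 6] / [5] / [7] / [9];  common shape = (4, 2, 1, 1, 1)

Row-insert the values π_1, π_2, … into P one at a time, bumping the leftmost entry strictly greater than the inserted value down to the next row. The recording tableau Q records, in position (i, j), the step at which that cell was added to P.
  Insert 2 (step 1): P = [2];  Q = [1]
  Insert 7 (step 2): P = [2, 7];  Q = [1, 2]
  Insert 8 (step 3): P = [2, 7, 8];  Q = [1, 2, 3]
  Insert 5 (step 4): P = [2, 5, 8] / [7];  Q = [1, 2, 3] / [4]
  Insert 4 (step 5): P = [2, 4, 8] / [5] / [7];  Q = [1, 2, 3] / [4] / [5]
  Insert 6 (step 6): P = [2, 4, 6] / [5, 8] / [7];  Q = [1, 2, 3] / [4, 6] / [5]
  Insert 3 (step 7): P = [2, 3, 6] / [4, 8] / [5] / [7];  Q = [1, 2, 3] / [4, 6] / [5] / [7]
  Insert 9 (step 8): P = [2, 3, 6, 9] / [4, 8] / [5] / [7];  Q = [1, 2, 3, 8] / [4, 6] / [5] / [7]
  Insert 1 (step 9): P = [1, 3, 6, 9] / [2, 8] / [4] / [5] / [7];  Q = [1, 2, 3, 8] / [4, 6] / [5] / [7] / [9]
Final shape: (4, 2, 1, 1, 1).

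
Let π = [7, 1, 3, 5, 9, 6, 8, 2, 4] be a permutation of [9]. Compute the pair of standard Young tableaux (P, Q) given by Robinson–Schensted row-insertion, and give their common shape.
P = [1, 2, 4, 6, 8] / [3, 5] / [7, 9];  Q = [1, 3, 4, 5, 7] / [2, 6] / [8, 9];  common shape = (5, 2, 2)

Row-insert the values π_1, π_2, … into P one at a time, bumping the leftmost entry strictly greater than the inserted value down to the next row. The recording tableau Q records, in position (i, j), the step at which that cell was added to P.
  Insert 7 (step 1): P = [7];  Q = [1]
  Insert 1 (step 2): P = [1] / [7];  Q = [1] / [2]
  Insert 3 (step 3): P = [1, 3] / [7];  Q = [1, 3] / [2]
  Insert 5 (step 4): P = [1, 3, 5] / [7];  Q = [1, 3, 4] / [2]
  Insert 9 (step 5): P = [1, 3, 5, 9] / [7];  Q = [1, 3, 4, 5] / [2]
  Insert 6 (step 6): P = [1, 3, 5, 6] / [7, 9];  Q = [1, 3, 4, 5] / [2, 6]
  Insert 8 (step 7): P = [1, 3, 5, 6, 8] / [7, 9];  Q = [1, 3, 4, 5, 7] / [2, 6]
  Insert 2 (step 8): P = [1, 2, 5, 6, 8] / [3, 9] / [7];  Q = [1, 3, 4, 5, 7] / [2, 6] / [8]
  Insert 4 (step 9): P = [1, 2, 4, 6, 8] / [3, 5] / [7, 9];  Q = [1, 3, 4, 5, 7] / [2, 6] / [8, 9]
Final shape: (5, 2, 2).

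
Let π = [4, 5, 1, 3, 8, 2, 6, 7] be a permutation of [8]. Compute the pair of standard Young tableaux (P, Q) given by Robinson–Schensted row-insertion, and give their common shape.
P = [1, 2, 6, 7] / [3, 5, 8] / [4];  Q = [1, 2, 5, 8] / [3, 4, 7] / [6];  common shape = (4, 3, 1)

Row-insert the values π_1, π_2, … into P one at a time, bumping the leftmost entry strictly greater than the inserted value down to the next row. The recording tableau Q records, in position (i, j), the step at which that cell was added to P.
  Insert 4 (step 1): P = [4];  Q = [1]
  Insert 5 (step 2): P = [4, 5];  Q = [1, 2]
  Insert 1 (step 3): P = [1, 5] / [4];  Q = [1, 2] / [3]
  Insert 3 (step 4): P = [1, 3] / [4, 5];  Q = [1, 2] / [3, 4]
  Insert 8 (step 5): P = [1, 3, 8] / [4, 5];  Q = [1, 2, 5] / [3, 4]
  Insert 2 (step 6): P = [1, 2, 8] / [3, 5] / [4];  Q = [1, 2, 5] / [3, 4] / [6]
  Insert 6 (step 7): P = [1, 2, 6] / [3, 5, 8] / [4];  Q = [1, 2, 5] / [3, 4, 7] / [6]
  Insert 7 (step 8): P = [1, 2, 6, 7] / [3, 5, 8] / [4];  Q = [1, 2, 5, 8] / [3, 4, 7] / [6]
Final shape: (4, 3, 1).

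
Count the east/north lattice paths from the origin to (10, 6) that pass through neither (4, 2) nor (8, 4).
Number of paths = 3238

Inclusion–exclusion. Total paths: C(16, 10) = 8008. Through P₁: C(6, 4)·C(10, 6) = 3150. Through P₂: C(12, 8)·C(4, 2) = 2970. Since P₁ is strictly southwest of P₂, a monotone path through both must visit P₁ then P₂; paths through both = C(6, 4)·C(6, 4)·C(4, 2) = 1350. Avoid both = 8008 − 3150 − 2970 + 1350 = 3238.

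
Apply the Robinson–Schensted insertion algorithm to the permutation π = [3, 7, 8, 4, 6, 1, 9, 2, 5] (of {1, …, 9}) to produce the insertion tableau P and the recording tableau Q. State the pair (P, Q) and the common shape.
P = [1, 2, 5, 9] / [3, 4, 6] / [7, 8];  Q = [1, 2, 3, 7] / [4, 5, 9] / [6, 8];  common shape = (4, 3, 2)

Row-insert the values π_1, π_2, … into P one at a time, bumping the leftmost entry strictly greater than the inserted value down to the next row. The recording tableau Q records, in position (i, j), the step at which that cell was added to P.
  Insert 3 (step 1): P = [3];  Q = [1]
  Insert 7 (step 2): P = [3, 7];  Q = [1, 2]
  Insert 8 (step 3): P = [3, 7, 8];  Q = [1, 2, 3]
  Insert 4 (step 4): P = [3, 4, 8] / [7];  Q = [1, 2, 3] / [4]
  Insert 6 (step 5): P = [3, 4, 6] / [7, 8];  Q = [1, 2, 3] / [4, 5]
  Insert 1 (step 6): P = [1, 4, 6] / [3, 8] / [7];  Q = [1, 2, 3] / [4, 5] / [6]
  Insert 9 (step 7): P = [1, 4, 6, 9] / [3, 8] / [7];  Q = [1, 2, 3, 7] / [4, 5] / [6]
  Insert 2 (step 8): P = [1, 2, 6, 9] / [3, 4] / [7, 8];  Q = [1, 2, 3, 7] / [4, 5] / [6, 8]
  Insert 5 (step 9): P = [1, 2, 5, 9] / [3, 4, 6] / [7, 8];  Q = [1, 2, 3, 7] / [4, 5, 9] / [6, 8]
Final shape: (4, 3, 2).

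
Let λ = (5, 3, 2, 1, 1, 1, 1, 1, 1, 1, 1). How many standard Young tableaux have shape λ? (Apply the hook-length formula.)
# SYT of shape (5, 3, 2, 1, 1, 1, 1, 1, 1, 1, 1) = 612612

Hook-length formula: f^λ = n! / Π hook(c), product over all cells c of the Young diagram. For λ = (5, 3, 2, 1, 1, 1, 1, 1, 1, 1, 1), n = 18 boxes. Hook lengths by row (left-to-right, top-to-bottom): [15, 6, 4, 2, 1]; [12, 3, 1]; [10, 1]; [8]; [7]; [6]; [5]; [4]; [3]; [2]; [1]. Product of hooks = 10450944000. So f^λ = 18! / 10450944000 = 6402373705728000 / 10450944000 = 612612.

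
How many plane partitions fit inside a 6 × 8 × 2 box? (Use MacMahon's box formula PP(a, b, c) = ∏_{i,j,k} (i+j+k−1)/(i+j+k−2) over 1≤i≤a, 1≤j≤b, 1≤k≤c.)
PP(6, 8, 2) = 2147145

Evaluate the triple product over i = 1..6, j = 1..8, k = 1..2. The factors are (2/1) · (3/2) · (3/2) · (4/3) · (4/3) · (5/4) · (5/4) · (6/5) · … (96 factors total). The numerators and denominators telescope so the product is an integer; carrying out the multiplication exactly gives PP(6, 8, 2) = 2147145.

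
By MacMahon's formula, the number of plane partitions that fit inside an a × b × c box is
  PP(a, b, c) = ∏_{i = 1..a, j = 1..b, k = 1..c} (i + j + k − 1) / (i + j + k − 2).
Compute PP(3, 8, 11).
PP(3, 8, 11) = 4783805983320

Evaluate the triple product over i = 1..3, j = 1..8, k = 1..11. The factors are (2/1) · (3/2) · (4/3) · (5/4) · (6/5) · (7/6) · (8/7) · (9/8) · … (264 factors total). The numerators and denominators telescope so the product is an integer; carrying out the multiplication exactly gives PP(3, 8, 11) = 4783805983320.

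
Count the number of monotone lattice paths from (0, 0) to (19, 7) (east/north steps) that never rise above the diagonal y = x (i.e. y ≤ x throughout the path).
Number of paths = 427570

By the reflection principle (André's argument), the number of monotone paths to (19, 7) with n ≤ m that never go above y = x is C(26, 19) − C(26, 20) = 657800 − 230230 = 427570.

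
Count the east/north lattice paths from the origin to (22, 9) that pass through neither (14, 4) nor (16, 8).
Number of paths = 11394858

Inclusion–exclusion. Total paths: C(31, 22) = 20160075. Through P₁: C(18, 14)·C(13, 8) = 3938220. Through P₂: C(24, 16)·C(7, 6) = 5148297. Since P₁ is strictly southwest of P₂, a monotone path through both must visit P₁ then P₂; paths through both = C(18, 14)·C(6, 2)·C(7, 6) = 321300. Avoid both = 20160075 − 3938220 − 5148297 + 321300 = 11394858.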